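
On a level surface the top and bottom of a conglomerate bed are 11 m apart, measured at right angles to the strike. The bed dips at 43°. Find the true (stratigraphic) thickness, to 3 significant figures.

True thickness t = w · sin(dip) = 11 × sin 43°
t = 11 × 0.6820 = 7.502 m

7.50 m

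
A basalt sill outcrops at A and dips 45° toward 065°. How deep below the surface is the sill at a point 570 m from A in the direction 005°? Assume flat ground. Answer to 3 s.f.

285 m

The hole lies 60° from the dip direction, so the down-dip offset is 570 × cos 60° = 285.00 m.
Depth = down-dip offset × tan(dip) = 285.00 × tan 45° = 285.00 × 1.0000
Depth = 285.00 m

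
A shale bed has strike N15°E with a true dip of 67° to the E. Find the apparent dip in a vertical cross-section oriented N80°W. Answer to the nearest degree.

67°

Angle between strike (N15°E) and section (N80°W): β = 85°.
tan(apparent dip) = tan 67° · sin 85° = 2.3469
apparent dip = arctan 2.3469 = 66.92°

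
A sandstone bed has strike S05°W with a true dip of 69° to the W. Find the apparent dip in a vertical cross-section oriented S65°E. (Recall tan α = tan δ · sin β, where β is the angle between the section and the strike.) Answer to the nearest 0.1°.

67.8°

The strike is S05°W and the section trends S65°E; the acute angle between them is β = 70°.
tan α = tan 69° × sin 70° = 2.6051 × 0.9397 = 2.4480
apparent dip = arctan 2.4480 = 67.78°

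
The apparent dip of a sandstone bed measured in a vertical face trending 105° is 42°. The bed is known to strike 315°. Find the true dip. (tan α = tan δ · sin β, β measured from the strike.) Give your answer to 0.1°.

61.0°

β = acute angle between strike 315° and section 105° = 30°.
tan(true dip) = tan 42° / sin 30° = 1.8008
true dip = arctan 1.8008 = 60.96°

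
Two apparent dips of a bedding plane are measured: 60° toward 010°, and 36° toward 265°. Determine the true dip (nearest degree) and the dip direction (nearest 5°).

Each apparent-dip line lies in the plane. As unit vectors (x east, y north, z up), v₁ plunges 60°→010° and v₂ plunges 36°→265°.
Cross product v₁ × v₂ gives the pole to the plane: n ∝ (-0.350, 0.749, 0.391).
tan δ = √(n_x²+n_y²)/n_z = 0.827/0.391, so δ = 64.7°.
Dip direction = atan2(-0.350, 0.749) = 335° (azimuth of n's horizontal projection).

true dip 65°, dip direction 335°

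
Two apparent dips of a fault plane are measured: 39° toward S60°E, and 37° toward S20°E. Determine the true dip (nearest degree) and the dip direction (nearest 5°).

true dip 40°, dip direction 135°

The two traces are lines in the plane: v₁ = (sin 120°·cos 39°, cos 120°·cos 39°, −sin 39°), v₂ = (sin 160°·cos 37°, cos 160°·cos 37°, −sin 37°).
Cross product v₁ × v₂ gives the pole to the plane: n ∝ (0.238, -0.233, 0.399).
Dip δ = arctan(|n_h|/n_z) = arctan(0.333/0.399) = 39.9°.
Dip direction = azimuth of (n_x, n_y) = atan2(0.238, -0.233) = 134°.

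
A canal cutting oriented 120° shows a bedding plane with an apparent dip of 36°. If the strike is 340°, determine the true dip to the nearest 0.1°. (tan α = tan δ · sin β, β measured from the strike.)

48.5°

The section is 40° from the strike.
tan δ = tan α / sin β = tan 36° / sin 40° = 0.7265 / 0.6428 = 1.1303
δ = arctan(1.1303) = 48.50°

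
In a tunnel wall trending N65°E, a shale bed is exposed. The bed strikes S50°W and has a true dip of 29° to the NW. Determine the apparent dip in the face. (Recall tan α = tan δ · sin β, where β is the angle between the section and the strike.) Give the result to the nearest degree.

8°

The section lies 15° from the strike.
tan(apparent dip) = tan 29° · sin 15° = 0.1435
α = arctan(0.1435) = 8.16°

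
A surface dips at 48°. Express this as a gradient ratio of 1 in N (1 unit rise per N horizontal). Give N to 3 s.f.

1 : N means tan θ = 1/N, so N = 1/tan 48° = 1/1.1106

1 in 0.900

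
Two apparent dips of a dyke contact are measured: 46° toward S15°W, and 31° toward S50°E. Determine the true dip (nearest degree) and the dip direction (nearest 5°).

true dip 46°, dip direction 185°

Represent each trace as a vector plunging at its apparent dip toward its trend (east-north-up frame): v₁ = (-0.180, -0.671, -0.719), v₂ = (0.657, -0.551, -0.515).
n = v₁ × v₂ = (-0.051, -0.565, 0.540) (taken with n_z > 0).
tan δ = √(n_x²+n_y²)/n_z = 0.567/0.540, so δ = 46.4°.
Dip direction = atan2(-0.051, -0.565) = 185° (azimuth of n's horizontal projection).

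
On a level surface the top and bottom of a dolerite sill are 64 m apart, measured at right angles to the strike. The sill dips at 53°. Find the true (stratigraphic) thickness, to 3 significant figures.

51.1 m

True thickness t = w · sin(dip) = 64 × sin 53°
t = 64 × 0.7986 = 51.113 m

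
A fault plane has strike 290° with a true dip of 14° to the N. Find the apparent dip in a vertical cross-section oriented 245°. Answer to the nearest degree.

The section lies 45° from the strike.
tan(apparent dip) = tan 14° · sin 45° = 0.1763
apparent dip = arctan 0.1763 = 10.00°

10°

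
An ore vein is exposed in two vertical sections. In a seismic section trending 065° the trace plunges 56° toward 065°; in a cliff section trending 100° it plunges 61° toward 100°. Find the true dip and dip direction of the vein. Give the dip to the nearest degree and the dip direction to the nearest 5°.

true dip 61°, dip direction 100°

Each apparent-dip line lies in the plane. As unit vectors (x east, y north, z up), v₁ plunges 56°→065° and v₂ plunges 61°→100°.
Cross product v₁ × v₂ gives the pole to the plane: n ∝ (0.276, -0.047, 0.155).
True dip = arccos(n_z / |n|) = arccos(0.4848) = 61.0°.
Dip direction = atan2(0.276, -0.047) = 100° (azimuth of n's horizontal projection).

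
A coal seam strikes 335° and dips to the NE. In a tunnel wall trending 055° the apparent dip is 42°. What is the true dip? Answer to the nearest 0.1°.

β = acute angle between strike 335° and section 055° = 80°.
tan δ = tan α / sin β = tan 42° / sin 80° = 0.9004 / 0.9848 = 0.9143
true dip = arctan 0.9143 = 42.44°

42.4°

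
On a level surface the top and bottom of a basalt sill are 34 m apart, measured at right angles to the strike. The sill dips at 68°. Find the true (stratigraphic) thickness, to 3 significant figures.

True thickness t = w · sin(dip) = 34 × sin 68°
t = 34 × 0.9272 = 31.524 m

31.5 m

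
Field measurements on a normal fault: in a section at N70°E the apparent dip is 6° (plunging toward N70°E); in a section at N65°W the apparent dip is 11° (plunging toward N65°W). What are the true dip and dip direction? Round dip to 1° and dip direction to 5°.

true dip 22°, dip direction 355°

Represent each trace as a vector plunging at its apparent dip toward its trend (east-north-up frame): v₁ = (0.935, 0.340, -0.105), v₂ = (-0.890, 0.415, -0.191).
Cross product v₁ × v₂ gives the pole to the plane: n ∝ (-0.022, 0.271, 0.690).
tan δ = √(n_x²+n_y²)/n_z = 0.272/0.690, so δ = 21.5°.
The horizontal component of n points toward azimuth atan2(n_x, n_y) = 355°, the dip direction.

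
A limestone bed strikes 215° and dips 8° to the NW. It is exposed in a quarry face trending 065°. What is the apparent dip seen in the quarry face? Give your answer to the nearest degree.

The strike is 215° and the section trends 065°; the acute angle between them is β = 30°.
tan(apparent dip) = tan 8° · sin 30° = 0.0703
apparent dip = arctan 0.0703 = 4.02°

4°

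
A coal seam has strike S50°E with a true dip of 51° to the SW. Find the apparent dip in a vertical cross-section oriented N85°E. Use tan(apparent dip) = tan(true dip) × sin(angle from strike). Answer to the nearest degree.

The section lies 45° from the strike.
tan(apparent dip) = tan 51° · sin 45° = 0.8732
apparent dip = arctan 0.8732 = 41.13°

41°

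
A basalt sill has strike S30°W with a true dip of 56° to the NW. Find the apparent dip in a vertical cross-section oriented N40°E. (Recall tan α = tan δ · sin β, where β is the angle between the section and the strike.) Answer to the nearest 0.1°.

14.4°

The section lies 10° from the strike.
tan(apparent dip) = tan 56° · sin 10° = 0.2574
apparent dip = arctan 0.2574 = 14.44°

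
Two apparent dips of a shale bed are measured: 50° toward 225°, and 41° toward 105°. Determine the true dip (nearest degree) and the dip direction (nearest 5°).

true dip 64°, dip direction 170°

Represent each trace as a vector plunging at its apparent dip toward its trend (east-north-up frame): v₁ = (-0.455, -0.455, -0.766), v₂ = (0.729, -0.195, -0.656).
The plane normal is n = v₁ × v₂ ∝ (0.149, -0.857, 0.420).
Dip δ = arctan(|n_h|/n_z) = arctan(0.869/0.420) = 64.2°.
Dip direction = azimuth of (n_x, n_y) = atan2(0.149, -0.857) = 170°.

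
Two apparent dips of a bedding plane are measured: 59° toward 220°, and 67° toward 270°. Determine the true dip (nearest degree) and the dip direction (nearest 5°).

true dip 67°, dip direction 265°

The two traces are lines in the plane: v₁ = (sin 220°·cos 59°, cos 220°·cos 59°, −sin 59°), v₂ = (sin 270°·cos 67°, cos 270°·cos 67°, −sin 67°).
The plane normal is n = v₁ × v₂ ∝ (-0.363, -0.030, 0.154).
True dip = arccos(n_z / |n|) = arccos(0.3896) = 67.1°.
Dip direction = atan2(-0.363, -0.030) = 265° (azimuth of n's horizontal projection).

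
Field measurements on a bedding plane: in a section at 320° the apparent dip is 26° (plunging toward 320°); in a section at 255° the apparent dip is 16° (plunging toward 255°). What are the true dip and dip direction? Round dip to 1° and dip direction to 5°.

true dip 26°, dip direction 310°

Represent each trace as a vector plunging at its apparent dip toward its trend (east-north-up frame): v₁ = (-0.578, 0.689, -0.438), v₂ = (-0.929, -0.249, -0.276).
Cross product v₁ × v₂ gives the pole to the plane: n ∝ (-0.299, 0.248, 0.783).
Dip δ = arctan(|n_h|/n_z) = arctan(0.388/0.783) = 26.4°.
Dip direction = atan2(-0.299, 0.248) = 310° (azimuth of n's horizontal projection).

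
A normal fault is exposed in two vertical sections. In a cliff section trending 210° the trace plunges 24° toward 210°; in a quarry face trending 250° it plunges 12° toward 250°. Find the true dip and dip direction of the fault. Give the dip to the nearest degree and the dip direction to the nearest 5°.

true dip 26°, dip direction 185°

Represent each trace as a vector plunging at its apparent dip toward its trend (east-north-up frame): v₁ = (-0.457, -0.791, -0.407), v₂ = (-0.919, -0.335, -0.208).
Cross product v₁ × v₂ gives the pole to the plane: n ∝ (-0.028, -0.279, 0.574).
Dip δ = arctan(|n_h|/n_z) = arctan(0.280/0.574) = 26.0°.
Dip direction = azimuth of (n_x, n_y) = atan2(-0.028, -0.279) = 186°.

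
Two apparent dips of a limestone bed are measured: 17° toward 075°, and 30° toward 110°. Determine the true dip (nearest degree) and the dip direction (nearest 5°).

true dip 33°, dip direction 135°

Each apparent-dip line lies in the plane. As unit vectors (x east, y north, z up), v₁ plunges 17°→075° and v₂ plunges 30°→110°.
Cross product v₁ × v₂ gives the pole to the plane: n ∝ (0.210, -0.224, 0.475).
True dip = arccos(n_z / |n|) = arccos(0.8397) = 32.9°.
The horizontal component of n points toward azimuth atan2(n_x, n_y) = 137°, the dip direction.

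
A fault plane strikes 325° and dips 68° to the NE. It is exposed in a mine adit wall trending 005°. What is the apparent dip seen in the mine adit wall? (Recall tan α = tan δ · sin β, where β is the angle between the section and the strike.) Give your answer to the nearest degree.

The section lies 40° from the strike.
tan α = tan 68° × sin 40° = 2.4751 × 0.6428 = 1.5910
apparent dip = arctan 1.5910 = 57.85°

58°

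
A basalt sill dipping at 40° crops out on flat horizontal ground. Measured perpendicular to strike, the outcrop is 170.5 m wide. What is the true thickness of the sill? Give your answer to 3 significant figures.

110 m

True thickness t = w · sin(dip) = 170.5 × sin 40°
t = 170.5 × 0.6428 = 109.595 m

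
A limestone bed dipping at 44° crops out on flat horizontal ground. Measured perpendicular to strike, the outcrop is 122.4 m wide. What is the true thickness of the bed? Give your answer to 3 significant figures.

85.0 m

True thickness t = w · sin(dip) = 122.4 × sin 44°
t = 122.4 × 0.6947 = 85.026 m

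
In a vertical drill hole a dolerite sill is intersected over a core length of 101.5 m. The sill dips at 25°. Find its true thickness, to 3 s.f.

92.0 m

True thickness t = h · cos(dip) = 101.5 × cos 25°
t = 101.5 × 0.9063 = 91.990 m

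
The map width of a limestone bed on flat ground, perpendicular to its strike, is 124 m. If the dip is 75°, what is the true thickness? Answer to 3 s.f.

120 m

True thickness t = w · sin(dip) = 124 × sin 75°
t = 124 × 0.9659 = 119.775 m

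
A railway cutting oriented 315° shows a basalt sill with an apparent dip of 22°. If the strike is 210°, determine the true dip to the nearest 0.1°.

β = acute angle between strike 210° and section 315° = 75°.
tan(true dip) = tan 22° / sin 75° = 0.4183
true dip = arctan 0.4183 = 22.70°

22.7°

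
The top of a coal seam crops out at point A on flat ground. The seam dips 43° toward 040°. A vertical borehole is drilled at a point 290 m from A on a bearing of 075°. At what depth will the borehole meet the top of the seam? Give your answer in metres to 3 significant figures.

The hole lies 35° from the dip direction, so the down-dip offset is 290 × cos 35° = 237.55 m.
Depth = down-dip offset × tan(dip) = 237.55 × tan 43° = 237.55 × 0.9325
Depth = 221.52 m

222 m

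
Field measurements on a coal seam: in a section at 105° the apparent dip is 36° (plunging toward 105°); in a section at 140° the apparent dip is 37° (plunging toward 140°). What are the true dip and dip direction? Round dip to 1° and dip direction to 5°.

true dip 38°, dip direction 125°

Represent each trace as a vector plunging at its apparent dip toward its trend (east-north-up frame): v₁ = (0.781, -0.209, -0.588), v₂ = (0.513, -0.612, -0.602).
The plane normal is n = v₁ × v₂ ∝ (0.234, -0.169, 0.371).
tan δ = √(n_x²+n_y²)/n_z = 0.288/0.371, so δ = 37.9°.
Dip direction = azimuth of (n_x, n_y) = atan2(0.234, -0.169) = 126°.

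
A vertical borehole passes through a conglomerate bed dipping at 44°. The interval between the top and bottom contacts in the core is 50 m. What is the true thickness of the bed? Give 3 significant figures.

36.0 m

True thickness t = h · cos(dip) = 50 × cos 44°
t = 50 × 0.7193 = 35.967 m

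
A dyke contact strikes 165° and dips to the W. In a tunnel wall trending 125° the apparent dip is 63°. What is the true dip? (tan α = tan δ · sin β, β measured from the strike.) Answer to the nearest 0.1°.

71.9°

The section is 40° from the strike.
tan(true dip) = tan 63° / sin 40° = 3.0533
true dip = arctan 3.0533 = 71.87°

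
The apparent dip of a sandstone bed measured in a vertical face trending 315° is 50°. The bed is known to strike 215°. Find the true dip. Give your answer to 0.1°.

50.4°

β = acute angle between strike 215° and section 315° = 80°.
tan δ = tan α / sin β = tan 50° / sin 80° = 1.1918 / 0.9848 = 1.2101
δ = arctan(1.2101) = 50.43°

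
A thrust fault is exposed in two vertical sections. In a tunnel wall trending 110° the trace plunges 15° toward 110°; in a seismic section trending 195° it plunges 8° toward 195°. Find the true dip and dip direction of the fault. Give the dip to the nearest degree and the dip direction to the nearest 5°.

true dip 16°, dip direction 135°

The two traces are lines in the plane: v₁ = (sin 110°·cos 15°, cos 110°·cos 15°, −sin 15°), v₂ = (sin 195°·cos 8°, cos 195°·cos 8°, −sin 8°).
Cross product v₁ × v₂ gives the pole to the plane: n ∝ (0.202, -0.193, 0.953).
True dip = arccos(n_z / |n|) = arccos(0.9598) = 16.3°.
Dip direction = azimuth of (n_x, n_y) = atan2(0.202, -0.193) = 134°.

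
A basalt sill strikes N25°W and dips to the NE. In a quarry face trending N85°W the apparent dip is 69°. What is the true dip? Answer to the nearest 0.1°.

The section is 60° from the strike.
tan(true dip) = tan 69° / sin 60° = 3.0081
δ = arctan(3.0081) = 71.61°

71.6°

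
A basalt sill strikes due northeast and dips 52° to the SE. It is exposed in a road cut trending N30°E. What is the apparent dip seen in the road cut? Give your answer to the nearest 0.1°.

18.3°

The strike is due northeast and the section trends N30°E; the acute angle between them is β = 15°.
tan α = tan 52° × sin 15° = 1.2799 × 0.2588 = 0.3313
apparent dip = arctan 0.3313 = 18.33°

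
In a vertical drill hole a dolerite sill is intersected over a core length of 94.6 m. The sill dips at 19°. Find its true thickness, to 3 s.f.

True thickness t = h · cos(dip) = 94.6 × cos 19°
t = 94.6 × 0.9455 = 89.446 m

89.4 m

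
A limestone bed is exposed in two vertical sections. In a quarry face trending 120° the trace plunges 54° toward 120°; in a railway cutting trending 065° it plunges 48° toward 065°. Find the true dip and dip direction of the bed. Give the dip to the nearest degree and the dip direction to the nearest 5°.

The two traces are lines in the plane: v₁ = (sin 120°·cos 54°, cos 120°·cos 54°, −sin 54°), v₂ = (sin 65°·cos 48°, cos 65°·cos 48°, −sin 48°).
The plane normal is n = v₁ × v₂ ∝ (0.447, -0.112, 0.322).
True dip = arccos(n_z / |n|) = arccos(0.5728) = 55.1°.
The horizontal component of n points toward azimuth atan2(n_x, n_y) = 104°, the dip direction.

true dip 55°, dip direction 105°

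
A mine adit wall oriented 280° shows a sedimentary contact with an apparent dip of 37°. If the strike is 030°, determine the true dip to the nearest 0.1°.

The section is 70° from the strike.
tan δ = tan α / sin β = tan 37° / sin 70° = 0.7536 / 0.9397 = 0.8019
true dip = arctan 0.8019 = 38.73°

38.7°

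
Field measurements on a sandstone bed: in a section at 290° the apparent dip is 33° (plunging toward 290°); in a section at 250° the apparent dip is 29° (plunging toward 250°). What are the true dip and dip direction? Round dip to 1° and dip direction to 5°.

true dip 33°, dip direction 280°

The two traces are lines in the plane: v₁ = (sin 290°·cos 33°, cos 290°·cos 33°, −sin 33°), v₂ = (sin 250°·cos 29°, cos 250°·cos 29°, −sin 29°).
Cross product v₁ × v₂ gives the pole to the plane: n ∝ (-0.302, 0.066, 0.471).
tan δ = √(n_x²+n_y²)/n_z = 0.309/0.471, so δ = 33.2°.
Dip direction = atan2(-0.302, 0.066) = 282° (azimuth of n's horizontal projection).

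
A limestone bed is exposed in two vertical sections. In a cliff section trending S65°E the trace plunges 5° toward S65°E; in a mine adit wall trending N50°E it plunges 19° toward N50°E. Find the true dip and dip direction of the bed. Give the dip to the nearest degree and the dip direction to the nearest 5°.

true dip 19°, dip direction 040°

Represent each trace as a vector plunging at its apparent dip toward its trend (east-north-up frame): v₁ = (0.903, -0.421, -0.087), v₂ = (0.724, 0.608, -0.326).
The plane normal is n = v₁ × v₂ ∝ (0.190, 0.231, 0.854).
Dip δ = arctan(|n_h|/n_z) = arctan(0.299/0.854) = 19.3°.
Dip direction = azimuth of (n_x, n_y) = atan2(0.190, 0.231) = 39°.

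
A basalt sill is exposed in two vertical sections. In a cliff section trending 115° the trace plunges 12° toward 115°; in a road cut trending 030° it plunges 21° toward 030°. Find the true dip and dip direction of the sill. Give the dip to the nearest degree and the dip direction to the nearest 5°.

Represent each trace as a vector plunging at its apparent dip toward its trend (east-north-up frame): v₁ = (0.887, -0.413, -0.208), v₂ = (0.467, 0.809, -0.358).
Cross product v₁ × v₂ gives the pole to the plane: n ∝ (0.316, 0.221, 0.910).
Dip δ = arctan(|n_h|/n_z) = arctan(0.386/0.910) = 23.0°.
The horizontal component of n points toward azimuth atan2(n_x, n_y) = 55°, the dip direction.

true dip 23°, dip direction 055°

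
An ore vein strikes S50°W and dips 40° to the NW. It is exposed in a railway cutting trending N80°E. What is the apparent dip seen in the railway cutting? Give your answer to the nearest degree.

The strike is S50°W and the section trends N80°E; the acute angle between them is β = 30°.
tan α = tan 40° × sin 30° = 0.8391 × 0.5000 = 0.4195
α = arctan(0.4195) = 22.76°

23°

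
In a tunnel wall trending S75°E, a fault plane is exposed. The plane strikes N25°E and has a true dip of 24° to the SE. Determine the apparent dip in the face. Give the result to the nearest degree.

24°

The section lies 80° from the strike.
tan(apparent dip) = tan 24° · sin 80° = 0.4385
α = arctan(0.4385) = 23.68°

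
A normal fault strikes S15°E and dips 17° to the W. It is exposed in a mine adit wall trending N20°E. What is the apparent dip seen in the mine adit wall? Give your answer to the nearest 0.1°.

9.9°

The section lies 35° from the strike.
tan(apparent dip) = tan 17° · sin 35° = 0.1754
α = arctan(0.1754) = 9.95°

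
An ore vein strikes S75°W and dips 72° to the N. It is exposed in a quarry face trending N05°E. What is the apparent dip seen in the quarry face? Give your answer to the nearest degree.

71°

Angle between strike (S75°W) and section (N05°E): β = 70°.
tan(apparent dip) = tan 72° · sin 70° = 2.8921
apparent dip = arctan 2.8921 = 70.93°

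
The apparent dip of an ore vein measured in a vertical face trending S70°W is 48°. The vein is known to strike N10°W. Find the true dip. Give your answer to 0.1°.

β = acute angle between strike N10°W and section S70°W = 80°.
tan δ = tan α / sin β = tan 48° / sin 80° = 1.1106 / 0.9848 = 1.1277
δ = arctan(1.1277) = 48.44°

48.4°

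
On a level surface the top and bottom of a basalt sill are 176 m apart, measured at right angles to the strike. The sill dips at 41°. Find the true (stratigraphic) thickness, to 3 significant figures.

115 m

True thickness t = w · sin(dip) = 176 × sin 41°
t = 176 × 0.6561 = 115.466 m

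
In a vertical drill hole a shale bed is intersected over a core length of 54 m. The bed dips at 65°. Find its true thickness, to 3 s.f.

True thickness t = h · cos(dip) = 54 × cos 65°
t = 54 × 0.4226 = 22.821 m

22.8 m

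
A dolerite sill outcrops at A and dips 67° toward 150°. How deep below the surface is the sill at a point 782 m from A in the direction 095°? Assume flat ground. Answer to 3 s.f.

The hole lies 55° from the dip direction, so the down-dip offset is 782 × cos 55° = 448.54 m.
Depth = down-dip offset × tan(dip) = 448.54 × tan 67° = 448.54 × 2.3559
Depth = 1056.69 m

1060 m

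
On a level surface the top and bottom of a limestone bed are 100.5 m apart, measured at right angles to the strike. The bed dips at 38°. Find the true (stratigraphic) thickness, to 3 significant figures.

61.9 m

True thickness t = w · sin(dip) = 100.5 × sin 38°
t = 100.5 × 0.6157 = 61.874 m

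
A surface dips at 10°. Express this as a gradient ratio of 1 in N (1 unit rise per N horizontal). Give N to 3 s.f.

1 : N means tan θ = 1/N, so N = 1/tan 10° = 1/0.1763

1 in 5.67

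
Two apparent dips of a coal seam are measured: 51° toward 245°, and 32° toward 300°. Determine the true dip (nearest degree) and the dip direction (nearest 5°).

true dip 51°, dip direction 240°

Each apparent-dip line lies in the plane. As unit vectors (x east, y north, z up), v₁ plunges 51°→245° and v₂ plunges 32°→300°.
The plane normal is n = v₁ × v₂ ∝ (-0.470, -0.269, 0.437).
True dip = arccos(n_z / |n|) = arccos(0.6280) = 51.1°.
Dip direction = azimuth of (n_x, n_y) = atan2(-0.470, -0.269) = 240°.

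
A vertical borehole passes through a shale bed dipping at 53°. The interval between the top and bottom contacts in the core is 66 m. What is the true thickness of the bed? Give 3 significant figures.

True thickness t = h · cos(dip) = 66 × cos 53°
t = 66 × 0.6018 = 39.720 m

39.7 m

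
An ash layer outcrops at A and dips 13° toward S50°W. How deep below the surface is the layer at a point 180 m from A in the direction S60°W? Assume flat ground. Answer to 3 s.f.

The hole lies 10° from the dip direction, so the down-dip offset is 180 × cos 10° = 177.27 m.
Depth = down-dip offset × tan(dip) = 177.27 × tan 13° = 177.27 × 0.2309
Depth = 40.92 m

40.9 m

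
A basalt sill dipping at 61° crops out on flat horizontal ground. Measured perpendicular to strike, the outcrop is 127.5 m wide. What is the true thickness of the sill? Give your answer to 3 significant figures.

112 m

True thickness t = w · sin(dip) = 127.5 × sin 61°
t = 127.5 × 0.8746 = 111.514 m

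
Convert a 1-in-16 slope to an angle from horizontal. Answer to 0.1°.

tan θ = 1/16 = 0.0625
θ = arctan(0.0625) = 3.58°

3.6°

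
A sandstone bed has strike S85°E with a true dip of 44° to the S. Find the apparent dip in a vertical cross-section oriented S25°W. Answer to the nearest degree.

42°

The section lies 70° from the strike.
tan α = tan 44° × sin 70° = 0.9657 × 0.9397 = 0.9075
α = arctan(0.9075) = 42.22°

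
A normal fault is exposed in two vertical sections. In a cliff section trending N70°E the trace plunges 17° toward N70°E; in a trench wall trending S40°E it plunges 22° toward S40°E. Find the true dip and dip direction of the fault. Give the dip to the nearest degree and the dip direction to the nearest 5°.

true dip 24°, dip direction 115°

Each apparent-dip line lies in the plane. As unit vectors (x east, y north, z up), v₁ plunges 17°→N70°E and v₂ plunges 22°→S40°E.
Cross product v₁ × v₂ gives the pole to the plane: n ∝ (0.330, -0.162, 0.833).
True dip = arccos(n_z / |n|) = arccos(0.9148) = 23.8°.
The horizontal component of n points toward azimuth atan2(n_x, n_y) = 116°, the dip direction.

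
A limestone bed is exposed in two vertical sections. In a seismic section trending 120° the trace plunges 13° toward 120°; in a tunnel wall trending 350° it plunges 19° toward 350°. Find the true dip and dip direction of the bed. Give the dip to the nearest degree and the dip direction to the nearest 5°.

true dip 34°, dip direction 050°

Represent each trace as a vector plunging at its apparent dip toward its trend (east-north-up frame): v₁ = (0.844, -0.487, -0.225), v₂ = (-0.164, 0.931, -0.326).
n = v₁ × v₂ = (0.368, 0.312, 0.706) (taken with n_z > 0).
True dip = arccos(n_z / |n|) = arccos(0.8256) = 34.3°.
Dip direction = azimuth of (n_x, n_y) = atan2(0.368, 0.312) = 50°.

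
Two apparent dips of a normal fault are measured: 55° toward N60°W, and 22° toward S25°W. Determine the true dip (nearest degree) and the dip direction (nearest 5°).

true dip 57°, dip direction 280°

The two traces are lines in the plane: v₁ = (sin 300°·cos 55°, cos 300°·cos 55°, −sin 55°), v₂ = (sin 205°·cos 22°, cos 205°·cos 22°, −sin 22°).
n = v₁ × v₂ = (-0.796, 0.135, 0.530) (taken with n_z > 0).
True dip = arccos(n_z / |n|) = arccos(0.5487) = 56.7°.
Dip direction = azimuth of (n_x, n_y) = atan2(-0.796, 0.135) = 280°.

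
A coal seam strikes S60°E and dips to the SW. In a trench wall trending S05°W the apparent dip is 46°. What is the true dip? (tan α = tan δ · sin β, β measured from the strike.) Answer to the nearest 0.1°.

β = acute angle between strike S60°E and section S05°W = 65°.
tan δ = tan α / sin β = tan 46° / sin 65° = 1.0355 / 0.9063 = 1.1426
true dip = arctan 1.1426 = 48.81°

48.8°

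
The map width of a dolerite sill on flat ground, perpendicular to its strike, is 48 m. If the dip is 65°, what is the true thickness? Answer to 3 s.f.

43.5 m

True thickness t = w · sin(dip) = 48 × sin 65°
t = 48 × 0.9063 = 43.503 m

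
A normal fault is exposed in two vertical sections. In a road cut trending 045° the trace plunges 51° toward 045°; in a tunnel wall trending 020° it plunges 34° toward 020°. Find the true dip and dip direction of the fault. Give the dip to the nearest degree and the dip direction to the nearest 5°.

true dip 58°, dip direction 085°

Represent each trace as a vector plunging at its apparent dip toward its trend (east-north-up frame): v₁ = (0.445, 0.445, -0.777), v₂ = (0.284, 0.779, -0.559).
Cross product v₁ × v₂ gives the pole to the plane: n ∝ (0.357, 0.028, 0.220).
tan δ = √(n_x²+n_y²)/n_z = 0.358/0.220, so δ = 58.4°.
The horizontal component of n points toward azimuth atan2(n_x, n_y) = 85°, the dip direction.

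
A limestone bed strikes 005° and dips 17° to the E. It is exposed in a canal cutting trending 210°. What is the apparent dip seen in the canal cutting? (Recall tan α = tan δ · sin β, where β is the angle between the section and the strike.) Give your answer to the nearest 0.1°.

7.4°

The section lies 25° from the strike.
tan(apparent dip) = tan 17° · sin 25° = 0.1292
α = arctan(0.1292) = 7.36°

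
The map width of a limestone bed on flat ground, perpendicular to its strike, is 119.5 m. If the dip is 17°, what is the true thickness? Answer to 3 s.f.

True thickness t = w · sin(dip) = 119.5 × sin 17°
t = 119.5 × 0.2924 = 34.938 m

34.9 m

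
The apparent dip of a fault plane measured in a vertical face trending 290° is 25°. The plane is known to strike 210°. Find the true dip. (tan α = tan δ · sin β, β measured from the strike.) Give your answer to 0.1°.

25.3°

The section is 80° from the strike.
tan δ = tan α / sin β = tan 25° / sin 80° = 0.4663 / 0.9848 = 0.4735
δ = arctan(0.4735) = 25.34°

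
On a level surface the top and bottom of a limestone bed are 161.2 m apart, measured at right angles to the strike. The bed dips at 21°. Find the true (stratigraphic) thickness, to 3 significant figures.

True thickness t = w · sin(dip) = 161.2 × sin 21°
t = 161.2 × 0.3584 = 57.769 m

57.8 m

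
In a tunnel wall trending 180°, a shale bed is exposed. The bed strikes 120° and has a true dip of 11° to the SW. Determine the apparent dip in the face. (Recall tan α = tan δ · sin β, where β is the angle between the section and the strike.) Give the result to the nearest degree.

Angle between strike (120°) and section (180°): β = 60°.
tan(apparent dip) = tan 11° · sin 60° = 0.1683
α = arctan(0.1683) = 9.56°

10°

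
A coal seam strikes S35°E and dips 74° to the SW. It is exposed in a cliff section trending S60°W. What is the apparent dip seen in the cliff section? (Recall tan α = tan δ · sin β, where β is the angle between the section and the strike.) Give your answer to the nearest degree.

74°

The strike is S35°E and the section trends S60°W; the acute angle between them is β = 85°.
tan α = tan 74° × sin 85° = 3.4874 × 0.9962 = 3.4741
α = arctan(3.4741) = 73.94°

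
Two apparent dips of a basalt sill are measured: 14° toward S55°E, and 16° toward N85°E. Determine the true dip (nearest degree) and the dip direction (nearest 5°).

true dip 16°, dip direction 095°

The two traces are lines in the plane: v₁ = (sin 125°·cos 14°, cos 125°·cos 14°, −sin 14°), v₂ = (sin 85°·cos 16°, cos 85°·cos 16°, −sin 16°).
The plane normal is n = v₁ × v₂ ∝ (0.174, -0.013, 0.600).
tan δ = √(n_x²+n_y²)/n_z = 0.174/0.600, so δ = 16.2°.
The horizontal component of n points toward azimuth atan2(n_x, n_y) = 94°, the dip direction.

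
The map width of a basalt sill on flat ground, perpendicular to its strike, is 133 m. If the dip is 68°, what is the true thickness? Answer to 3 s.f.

True thickness t = w · sin(dip) = 133 × sin 68°
t = 133 × 0.9272 = 123.315 m

123 m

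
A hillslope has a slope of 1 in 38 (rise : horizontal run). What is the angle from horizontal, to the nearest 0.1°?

1.5°

tan θ = 1/38 = 0.0263
θ = arctan(0.0263) = 1.51°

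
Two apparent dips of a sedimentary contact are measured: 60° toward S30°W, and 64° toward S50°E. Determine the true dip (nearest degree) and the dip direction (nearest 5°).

true dip 68°, dip direction 165°

Each apparent-dip line lies in the plane. As unit vectors (x east, y north, z up), v₁ plunges 60°→S30°W and v₂ plunges 64°→S50°E.
Cross product v₁ × v₂ gives the pole to the plane: n ∝ (0.145, -0.516, 0.216).
True dip = arccos(n_z / |n|) = arccos(0.3738) = 68.0°.
The horizontal component of n points toward azimuth atan2(n_x, n_y) = 164°, the dip direction.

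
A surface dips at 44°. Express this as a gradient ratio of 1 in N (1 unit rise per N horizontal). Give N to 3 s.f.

1 in 1.04

1 : N means tan θ = 1/N, so N = 1/tan 44° = 1/0.9657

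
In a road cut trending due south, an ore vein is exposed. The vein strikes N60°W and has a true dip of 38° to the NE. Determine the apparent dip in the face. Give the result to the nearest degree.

34°

The section lies 60° from the strike.
tan α = tan 38° × sin 60° = 0.7813 × 0.8660 = 0.6766
α = arctan(0.6766) = 34.08°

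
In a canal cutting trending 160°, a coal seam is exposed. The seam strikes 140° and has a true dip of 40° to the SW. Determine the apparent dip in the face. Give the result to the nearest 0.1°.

The section lies 20° from the strike.
tan α = tan 40° × sin 20° = 0.8391 × 0.3420 = 0.2870
apparent dip = arctan 0.2870 = 16.01°

16.0°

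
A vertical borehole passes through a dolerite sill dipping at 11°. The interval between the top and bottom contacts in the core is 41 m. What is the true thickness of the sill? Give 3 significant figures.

40.2 m

True thickness t = h · cos(dip) = 41 × cos 11°
t = 41 × 0.9816 = 40.247 m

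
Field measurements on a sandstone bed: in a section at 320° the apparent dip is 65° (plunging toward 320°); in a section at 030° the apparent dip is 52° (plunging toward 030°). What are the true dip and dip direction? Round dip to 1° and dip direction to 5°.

true dip 66°, dip direction 335°

Each apparent-dip line lies in the plane. As unit vectors (x east, y north, z up), v₁ plunges 65°→320° and v₂ plunges 52°→030°.
Cross product v₁ × v₂ gives the pole to the plane: n ∝ (-0.228, 0.493, 0.244).
True dip = arccos(n_z / |n|) = arccos(0.4104) = 65.8°.
The horizontal component of n points toward azimuth atan2(n_x, n_y) = 335°, the dip direction.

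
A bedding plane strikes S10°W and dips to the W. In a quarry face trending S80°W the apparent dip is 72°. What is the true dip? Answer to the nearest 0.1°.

The section is 70° from the strike.
tan(true dip) = tan 72° / sin 70° = 3.2752
δ = arctan(3.2752) = 73.02°

73.0°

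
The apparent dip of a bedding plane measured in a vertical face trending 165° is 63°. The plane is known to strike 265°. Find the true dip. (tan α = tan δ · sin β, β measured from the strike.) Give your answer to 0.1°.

63.4°

The section is 80° from the strike.
tan(true dip) = tan 63° / sin 80° = 1.9929
δ = arctan(1.9929) = 63.35°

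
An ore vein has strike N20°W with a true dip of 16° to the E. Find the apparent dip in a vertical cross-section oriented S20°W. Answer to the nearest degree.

The strike is N20°W and the section trends S20°W; the acute angle between them is β = 40°.
tan α = tan 16° × sin 40° = 0.2867 × 0.6428 = 0.1843
α = arctan(0.1843) = 10.44°

10°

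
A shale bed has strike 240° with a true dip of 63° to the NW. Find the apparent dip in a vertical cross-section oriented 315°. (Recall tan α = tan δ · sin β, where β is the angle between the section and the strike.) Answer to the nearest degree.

The section lies 75° from the strike.
tan α = tan 63° × sin 75° = 1.9626 × 0.9659 = 1.8957
α = arctan(1.8957) = 62.19°

62°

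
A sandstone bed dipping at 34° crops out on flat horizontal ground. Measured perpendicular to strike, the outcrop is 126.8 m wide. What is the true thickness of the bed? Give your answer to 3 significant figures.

70.9 m

True thickness t = w · sin(dip) = 126.8 × sin 34°
t = 126.8 × 0.5592 = 70.906 m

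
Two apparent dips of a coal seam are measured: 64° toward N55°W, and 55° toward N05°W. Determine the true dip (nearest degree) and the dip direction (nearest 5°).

true dip 64°, dip direction 310°

Each apparent-dip line lies in the plane. As unit vectors (x east, y north, z up), v₁ plunges 64°→N55°W and v₂ plunges 55°→N05°W.
The plane normal is n = v₁ × v₂ ∝ (-0.308, 0.249, 0.193).
tan δ = √(n_x²+n_y²)/n_z = 0.396/0.193, so δ = 64.1°.
Dip direction = atan2(-0.308, 0.249) = 309° (azimuth of n's horizontal projection).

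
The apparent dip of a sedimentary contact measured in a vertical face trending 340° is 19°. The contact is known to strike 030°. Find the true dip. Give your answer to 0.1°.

The section is 50° from the strike.
tan(true dip) = tan 19° / sin 50° = 0.4495
δ = arctan(0.4495) = 24.20°

24.2°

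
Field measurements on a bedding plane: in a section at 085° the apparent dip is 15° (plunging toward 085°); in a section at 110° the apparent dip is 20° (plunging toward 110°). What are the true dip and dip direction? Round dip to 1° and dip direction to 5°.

Each apparent-dip line lies in the plane. As unit vectors (x east, y north, z up), v₁ plunges 15°→085° and v₂ plunges 20°→110°.
The plane normal is n = v₁ × v₂ ∝ (0.112, -0.101, 0.384).
Dip δ = arctan(|n_h|/n_z) = arctan(0.151/0.384) = 21.4°.
The horizontal component of n points toward azimuth atan2(n_x, n_y) = 132°, the dip direction.

true dip 21°, dip direction 130°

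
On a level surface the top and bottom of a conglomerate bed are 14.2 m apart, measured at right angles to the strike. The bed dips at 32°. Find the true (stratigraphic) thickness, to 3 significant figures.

True thickness t = w · sin(dip) = 14.2 × sin 32°
t = 14.2 × 0.5299 = 7.525 m

7.52 m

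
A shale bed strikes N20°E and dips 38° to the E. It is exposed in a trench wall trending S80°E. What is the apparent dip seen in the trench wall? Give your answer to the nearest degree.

The section lies 80° from the strike.
tan(apparent dip) = tan 38° · sin 80° = 0.7694
α = arctan(0.7694) = 37.58°

38°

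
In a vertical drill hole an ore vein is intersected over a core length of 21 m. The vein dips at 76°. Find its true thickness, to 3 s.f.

True thickness t = h · cos(dip) = 21 × cos 76°
t = 21 × 0.2419 = 5.080 m

5.08 m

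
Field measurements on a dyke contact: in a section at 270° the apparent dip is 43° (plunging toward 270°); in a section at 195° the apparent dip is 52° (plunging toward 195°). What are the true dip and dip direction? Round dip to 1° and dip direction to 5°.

Each apparent-dip line lies in the plane. As unit vectors (x east, y north, z up), v₁ plunges 43°→270° and v₂ plunges 52°→195°.
n = v₁ × v₂ = (-0.406, -0.468, 0.435) (taken with n_z > 0).
Dip δ = arctan(|n_h|/n_z) = arctan(0.619/0.435) = 54.9°.
The horizontal component of n points toward azimuth atan2(n_x, n_y) = 221°, the dip direction.

true dip 55°, dip direction 220°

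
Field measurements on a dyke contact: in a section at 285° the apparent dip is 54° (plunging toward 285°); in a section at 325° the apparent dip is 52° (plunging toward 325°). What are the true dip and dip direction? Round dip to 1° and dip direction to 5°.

true dip 55°, dip direction 300°

The two traces are lines in the plane: v₁ = (sin 285°·cos 54°, cos 285°·cos 54°, −sin 54°), v₂ = (sin 325°·cos 52°, cos 325°·cos 52°, −sin 52°).
n = v₁ × v₂ = (-0.288, 0.162, 0.233) (taken with n_z > 0).
tan δ = √(n_x²+n_y²)/n_z = 0.330/0.233, so δ = 54.9°.
The horizontal component of n points toward azimuth atan2(n_x, n_y) = 299°, the dip direction.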